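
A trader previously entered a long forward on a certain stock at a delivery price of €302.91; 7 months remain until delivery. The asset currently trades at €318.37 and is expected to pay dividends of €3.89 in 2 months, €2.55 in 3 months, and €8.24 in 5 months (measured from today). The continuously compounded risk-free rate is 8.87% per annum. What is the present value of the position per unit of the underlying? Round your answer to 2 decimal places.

PV(remaining dividends) I = 3.89·e^(−0.0887·2/12) + 2.55·e^(−0.0887·3/12) + 8.24·e^(−0.0887·5/12) = 14.2680
Current forward F = (S − I)·e^(rT) = (318.37 − 14.2680)·e^(0.0887·7/12) = 304.1020 × 1.053104 = 320.2510
Value (long) = (F − K)·e^(−rT) = (320.2510 − 302.91) × 0.949574 = 16.4666
Value = €16.47

€16.47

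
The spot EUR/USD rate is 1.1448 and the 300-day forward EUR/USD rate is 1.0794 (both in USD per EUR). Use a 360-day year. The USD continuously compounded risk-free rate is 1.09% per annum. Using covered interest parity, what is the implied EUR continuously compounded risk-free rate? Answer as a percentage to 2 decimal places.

8.15%

F = S·e^((r_USD − r_EUR)T) ⇒ r_EUR = r_USD − ln(F/S)/T
ln(1.0794/1.1448) = -0.058825; /(300/360) = -0.070590
r_EUR = 0.0109 + 0.070590 = 0.081490
r_EUR = 8.15%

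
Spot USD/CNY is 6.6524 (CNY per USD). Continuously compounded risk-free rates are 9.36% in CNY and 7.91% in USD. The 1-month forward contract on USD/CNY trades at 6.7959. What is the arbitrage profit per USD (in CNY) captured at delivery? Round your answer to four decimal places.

0.1355 per USD (in CNY)

Fair forward: F* = S·e^(carry·T), with carry = (r_CNY − r_USD) = 0.0936 − 0.0791 = 0.0145
F* = 6.6524 · e^(0.0145 × 1/12) = 6.6524 · e^0.001208 = 6.6524 × 1.001209 = 6.6604
Market 6.7959 > fair 6.6604: forward overpriced → cash-and-carry (buy spot, short the forward).
At maturity, profit = |F_mkt − F*| = |6.7959 − 6.6604| = 0.1355 per USD (in CNY)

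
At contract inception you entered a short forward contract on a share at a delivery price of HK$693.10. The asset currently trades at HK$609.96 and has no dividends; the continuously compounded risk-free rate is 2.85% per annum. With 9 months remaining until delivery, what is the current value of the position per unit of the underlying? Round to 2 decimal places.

Current fair forward for the remaining 9 months: F = S·e^(r·T), r = 0.0285
F = 609.96 · e^(0.0285 × 9/12) = 609.96 × 1.021605 = 623.1382
Value of long forward = (F − K)·e^(−rT) = (623.1382 − 693.10) · e^(−0.0285·9/12)
= -69.9618 × 0.978852 = -68.48
Short position value = −(long value) = HK$68.48

HK$68.48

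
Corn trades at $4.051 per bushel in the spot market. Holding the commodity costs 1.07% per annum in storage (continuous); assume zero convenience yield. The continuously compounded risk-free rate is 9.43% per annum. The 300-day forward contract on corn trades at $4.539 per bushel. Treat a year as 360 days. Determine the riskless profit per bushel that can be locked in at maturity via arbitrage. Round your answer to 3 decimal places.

Fair forward: F* = S·e^(carry·T), with carry = (r + u) = 0.0943 + 0.0107 = 0.1050
F* = 4.051 · e^(0.1050 × 300/360) = 4.051 · e^0.087500 = 4.051 × 1.091442 = $4.4214
Market $4.539 > fair $4.4214: forward overpriced → cash-and-carry (buy spot, short the forward).
At maturity, profit = |F_mkt − F*| = |4.539 − 4.4214| = $0.118 per bushel

$0.118 per bushel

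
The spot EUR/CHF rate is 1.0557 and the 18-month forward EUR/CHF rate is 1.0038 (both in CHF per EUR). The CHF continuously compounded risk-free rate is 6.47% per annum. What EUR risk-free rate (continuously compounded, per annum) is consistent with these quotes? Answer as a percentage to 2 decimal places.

F = S·e^((r_CHF − r_EUR)T) ⇒ r_EUR = r_CHF − ln(F/S)/T
ln(1.0038/1.0557) = -0.050411; /(18/12) = -0.033607
r_EUR = 0.0647 + 0.033607 = 0.098307
r_EUR = 9.83%

9.83%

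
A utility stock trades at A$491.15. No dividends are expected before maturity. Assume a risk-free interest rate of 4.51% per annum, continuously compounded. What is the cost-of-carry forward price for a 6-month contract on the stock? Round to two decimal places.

A$502.35

F = S·e^(rT) = 491.15 · e^(0.0451 × 6/12)
= 491.15 · e^0.022550 = 491.15 × 1.022806
F = A$502.35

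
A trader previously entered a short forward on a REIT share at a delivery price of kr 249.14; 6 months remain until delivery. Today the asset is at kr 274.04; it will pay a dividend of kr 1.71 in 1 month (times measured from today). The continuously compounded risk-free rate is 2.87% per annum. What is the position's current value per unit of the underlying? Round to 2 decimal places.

PV(remaining dividends) I = 1.71·e^(−0.0287·1/12) = 1.7059
Current forward F = (S − I)·e^(rT) = (274.04 − 1.7059)·e^(0.0287·6/12) = 272.3341 × 1.014453 = 276.2701
Value (long) = (F − K)·e^(−rT) = (276.2701 − 249.14) × 0.985752 = 26.7436
Short position value = −(long value) = -kr 26.74

-kr 26.74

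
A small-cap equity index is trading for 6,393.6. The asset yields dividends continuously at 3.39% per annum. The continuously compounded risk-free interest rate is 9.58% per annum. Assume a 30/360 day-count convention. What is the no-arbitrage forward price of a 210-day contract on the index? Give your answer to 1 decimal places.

F = S·e^((r − q)T) = 6393.6 · e^((0.0958 − 0.0339) × 210/360)
= 6393.6 · e^0.036108 = 6393.6 × 1.036768
F = 6,628.7

6,628.7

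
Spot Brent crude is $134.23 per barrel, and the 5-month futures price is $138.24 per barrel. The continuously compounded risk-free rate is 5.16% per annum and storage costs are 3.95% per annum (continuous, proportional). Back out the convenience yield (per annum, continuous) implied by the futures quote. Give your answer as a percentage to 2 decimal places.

F = S·e^((r+u−y)T) ⇒ (r+u−y) = ln(F/S)/T
ln(138.24/134.23) = 0.029437; /T ⇒ 0.070649
y = r + u − ln(F/S)/T = 0.0516 + 0.0395 − 0.070649 = 0.020451
y = 2.05%

2.05%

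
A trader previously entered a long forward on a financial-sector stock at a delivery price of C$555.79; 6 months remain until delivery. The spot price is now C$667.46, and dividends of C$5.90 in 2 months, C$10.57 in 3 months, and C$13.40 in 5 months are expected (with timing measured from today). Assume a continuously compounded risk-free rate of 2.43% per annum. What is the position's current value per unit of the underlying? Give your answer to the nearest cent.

C$88.73

PV(remaining dividends) I = 5.90·e^(−0.0243·2/12) + 10.57·e^(−0.0243·3/12) + 13.40·e^(−0.0243·5/12) = 29.6471
Current forward F = (S − I)·e^(rT) = (667.46 − 29.6471)·e^(0.0243·6/12) = 637.8129 × 1.012224 = 645.6095
Value (long) = (F − K)·e^(−rT) = (645.6095 − 555.79) × 0.987924 = 88.7348
Value = C$88.73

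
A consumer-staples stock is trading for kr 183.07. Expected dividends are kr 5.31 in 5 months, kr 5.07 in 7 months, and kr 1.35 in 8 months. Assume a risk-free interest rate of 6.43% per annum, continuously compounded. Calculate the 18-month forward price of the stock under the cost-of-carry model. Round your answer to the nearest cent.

kr 189.11

PV(dividends) I = 5.31·e^(−0.0643·5/12) + 5.07·e^(−0.0643·7/12) + 1.35·e^(−0.0643·8/12)
I = 5.1696 + 4.8834 + 1.2934 = 11.3464
F = (S − I)·e^(rT) = (183.07 − 11.3464) · e^(0.0643·18/12)
= 171.7236 · e^0.096450 = 171.7236 × 1.101255 = kr 189.11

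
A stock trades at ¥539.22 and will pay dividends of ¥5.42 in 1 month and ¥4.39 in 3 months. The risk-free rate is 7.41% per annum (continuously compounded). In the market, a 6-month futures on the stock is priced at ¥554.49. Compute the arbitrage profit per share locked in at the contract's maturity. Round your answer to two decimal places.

PV(dividends) I = 5.42·e^(−0.0741·1/12) + 4.39·e^(−0.0741·3/12) = 9.6961
Fair futures F* = (S − I)·e^(rT) = (539.22 − 9.6961)·e^0.037050 = 529.5239 × 1.037745 = 549.5108
Market ¥554.49 > fair 549.5108: forward overpriced → cash-and-carry (borrow at r, buy the stock and collect the dividends, short the forward).
Profit at T = |F_mkt − F*| = |554.49 − 549.5108| = ¥4.98 per share

¥4.98 per share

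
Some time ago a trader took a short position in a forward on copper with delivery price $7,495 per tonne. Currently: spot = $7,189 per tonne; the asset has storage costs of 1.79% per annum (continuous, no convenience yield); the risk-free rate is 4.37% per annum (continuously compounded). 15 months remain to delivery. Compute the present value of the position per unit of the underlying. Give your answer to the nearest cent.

Current fair forward for the remaining 15 months: F = S·e^((r + u)·T), (r + u) = 0.0437 + 0.0179 = 0.0616
F = 7189 · e^(0.0616 × 15/12) = 7189 × 1.08004208 = 7764.4225
Value of long forward = (F − K)·e^(−rT) = (7764.4225 − 7495) · e^(−0.0437·15/12)
= 269.4225 × 0.94684015 = 255.10
Short position value = −(long value) = -$255.10

-$255.10 per tonne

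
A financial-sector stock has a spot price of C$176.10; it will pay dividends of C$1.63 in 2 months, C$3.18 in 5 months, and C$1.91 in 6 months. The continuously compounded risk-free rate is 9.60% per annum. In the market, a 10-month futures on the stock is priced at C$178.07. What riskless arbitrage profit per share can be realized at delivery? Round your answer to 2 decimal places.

PV(dividends) I = 1.63·e^(−0.0960·2/12) + 3.18·e^(−0.0960·5/12) + 1.91·e^(−0.0960·6/12) = 6.4799
Fair futures F* = (S − I)·e^(rT) = (176.10 − 6.4799)·e^0.080000 = 169.6201 × 1.083287 = 183.7472
Market C$178.07 < fair 183.7472: forward underpriced → reverse cash-and-carry (short the stock, invest proceeds at r, pay the dividends, go long the forward).
Profit at T = |F_mkt − F*| = |178.07 − 183.7472| = C$5.68 per share

C$5.68 per share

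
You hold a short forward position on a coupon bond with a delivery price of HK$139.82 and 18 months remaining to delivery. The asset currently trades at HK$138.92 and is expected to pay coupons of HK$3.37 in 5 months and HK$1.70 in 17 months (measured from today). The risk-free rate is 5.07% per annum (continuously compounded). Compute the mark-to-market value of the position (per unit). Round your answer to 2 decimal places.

PV(remaining coupons) I = 3.37·e^(−0.0507·5/12) + 1.70·e^(−0.0507·17/12) = 4.8817
Current forward F = (S − I)·e^(rT) = (138.92 − 4.8817)·e^(0.0507·18/12) = 134.0383 × 1.079017 = 144.6296
Value (long) = (F − K)·e^(−rT) = (144.6296 − 139.82) × 0.926770 = 4.4574
Short position value = −(long value) = -HK$4.46

-HK$4.46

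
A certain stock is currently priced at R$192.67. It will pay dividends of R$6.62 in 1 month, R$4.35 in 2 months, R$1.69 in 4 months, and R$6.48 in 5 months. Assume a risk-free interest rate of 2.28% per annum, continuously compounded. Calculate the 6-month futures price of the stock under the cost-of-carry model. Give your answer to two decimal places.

PV(dividends) I = 6.62·e^(−0.0228·1/12) + 4.35·e^(−0.0228·2/12) + 1.69·e^(−0.0228·4/12) + 6.48·e^(−0.0228·5/12)
I = 6.6074 + 4.3335 + 1.6772 + 6.4187 = 19.0368
F = (S − I)·e^(rT) = (192.67 − 19.0368) · e^(0.0228·6/12)
= 173.6332 · e^0.011400 = 173.6332 × 1.011465 = R$175.62

R$175.62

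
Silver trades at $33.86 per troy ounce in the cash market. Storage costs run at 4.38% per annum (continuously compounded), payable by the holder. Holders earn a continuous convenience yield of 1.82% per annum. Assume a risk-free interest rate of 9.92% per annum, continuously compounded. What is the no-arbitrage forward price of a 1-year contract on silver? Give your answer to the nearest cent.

$38.36 per troy ounce

Net carry = r + u − y = 0.0992 + 0.0438 − 0.0182 = 0.1248
F = S·e^((r+u−y)T) = 33.86 · e^(0.1248 × 1) = 33.86 · e^0.124800
= 33.86 × 1.132922 = $38.36 per troy ounce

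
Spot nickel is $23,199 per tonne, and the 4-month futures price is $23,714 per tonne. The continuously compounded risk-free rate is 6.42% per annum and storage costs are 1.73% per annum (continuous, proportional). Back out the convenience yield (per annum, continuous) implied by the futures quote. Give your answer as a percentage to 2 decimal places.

F = S·e^((r+u−y)T) ⇒ (r+u−y) = ln(F/S)/T
ln(23714/23199) = 0.021956; /T ⇒ 0.065868
y = r + u − ln(F/S)/T = 0.0642 + 0.0173 − 0.065868 = 0.015632
y = 1.56%

1.56%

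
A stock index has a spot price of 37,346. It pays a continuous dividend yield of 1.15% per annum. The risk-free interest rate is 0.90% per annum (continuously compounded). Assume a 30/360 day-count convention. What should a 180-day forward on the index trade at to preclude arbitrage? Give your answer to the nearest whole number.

F = S·e^((r − q)T) = 37346 · e^((0.0090 − 0.0115) × 180/360)
= 37346 · e^-0.001250 = 37346 × 0.998751
F = 37,299

37,299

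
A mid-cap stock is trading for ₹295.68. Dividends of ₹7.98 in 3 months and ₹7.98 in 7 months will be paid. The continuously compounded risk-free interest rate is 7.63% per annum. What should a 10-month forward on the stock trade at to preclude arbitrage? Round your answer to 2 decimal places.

PV(dividends) I = 7.98·e^(−0.0763·3/12) + 7.98·e^(−0.0763·7/12)
I = 7.8292 + 7.6326 = 15.4618
F = (S − I)·e^(rT) = (295.68 − 15.4618) · e^(0.0763·10/12)
= 280.2182 · e^0.063583 = 280.2182 × 1.065648 = ₹298.61

₹298.61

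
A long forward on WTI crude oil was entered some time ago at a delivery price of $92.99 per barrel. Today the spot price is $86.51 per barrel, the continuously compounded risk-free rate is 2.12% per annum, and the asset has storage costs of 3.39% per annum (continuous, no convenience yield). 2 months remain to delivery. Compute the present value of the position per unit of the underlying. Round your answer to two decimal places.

Current fair forward for the remaining 2 months: F = S·e^((r + u)·T), (r + u) = 0.0212 + 0.0339 = 0.0551
F = 86.51 · e^(0.0551 × 2/12) = 86.51 × 1.009226 = 87.3081
Value of long forward = (F − K)·e^(−rT) = (87.3081 − 92.99) · e^(−0.0212·2/12)
= -5.6819 × 0.996473 = -5.66

-$5.66 per barrel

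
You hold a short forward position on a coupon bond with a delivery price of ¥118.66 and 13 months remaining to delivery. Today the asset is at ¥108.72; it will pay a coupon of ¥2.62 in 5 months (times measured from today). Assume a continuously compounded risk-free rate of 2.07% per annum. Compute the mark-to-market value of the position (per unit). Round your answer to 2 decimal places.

PV(remaining coupons) I = 2.62·e^(−0.0207·5/12) = 2.5975
Current forward F = (S − I)·e^(rT) = (108.72 − 2.5975)·e^(0.0207·13/12) = 106.1225 × 1.022678 = 108.5291
Value (long) = (F − K)·e^(−rT) = (108.5291 − 118.66) × 0.977825 = -9.9062
Short position value = −(long value) = ¥9.91

¥9.91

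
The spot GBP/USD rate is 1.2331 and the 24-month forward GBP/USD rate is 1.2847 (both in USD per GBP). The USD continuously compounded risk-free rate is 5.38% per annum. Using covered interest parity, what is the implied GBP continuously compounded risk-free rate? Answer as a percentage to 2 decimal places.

3.33%

F = S·e^((r_USD − r_GBP)T) ⇒ r_GBP = r_USD − ln(F/S)/T
ln(1.2847/1.2331) = 0.040994; /(24/12) = 0.020497
r_GBP = 0.0538 − 0.020497 = 0.033303
r_GBP = 3.33%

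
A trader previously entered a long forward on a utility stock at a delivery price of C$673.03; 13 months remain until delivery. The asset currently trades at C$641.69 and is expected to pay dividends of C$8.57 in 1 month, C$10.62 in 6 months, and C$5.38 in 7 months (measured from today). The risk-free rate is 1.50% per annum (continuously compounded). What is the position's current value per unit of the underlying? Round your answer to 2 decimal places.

-C$44.92

PV(remaining dividends) I = 8.57·e^(−0.0150·1/12) + 10.62·e^(−0.0150·6/12) + 5.38·e^(−0.0150·7/12) = 24.4331
Current forward F = (S − I)·e^(rT) = (641.69 − 24.4331)·e^(0.0150·13/12) = 617.2569 × 1.016383 = 627.3694
Value (long) = (F − K)·e^(−rT) = (627.3694 − 673.03) × 0.983881 = -44.9246
Value = -C$44.92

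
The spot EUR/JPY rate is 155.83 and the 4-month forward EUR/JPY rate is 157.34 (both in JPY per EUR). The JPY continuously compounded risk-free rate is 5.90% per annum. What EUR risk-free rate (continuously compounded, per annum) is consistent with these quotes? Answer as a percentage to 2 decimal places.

3.01%

F = S·e^((r_JPY − r_EUR)T) ⇒ r_EUR = r_JPY − ln(F/S)/T
ln(157.34/155.83) = 0.009643; /(4/12) = 0.028929
r_EUR = 0.0590 − 0.028929 = 0.030071
r_EUR = 3.01%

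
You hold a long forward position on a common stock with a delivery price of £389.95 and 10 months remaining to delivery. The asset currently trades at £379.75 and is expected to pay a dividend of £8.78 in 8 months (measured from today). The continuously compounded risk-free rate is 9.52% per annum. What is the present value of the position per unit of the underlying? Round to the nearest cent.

£11.30

PV(remaining dividends) I = 8.78·e^(−0.0952·8/12) = 8.2401
Current forward F = (S − I)·e^(rT) = (379.75 − 8.2401)·e^(0.0952·10/12) = 371.5099 × 1.082565 = 402.1836
Value (long) = (F − K)·e^(−rT) = (402.1836 − 389.95) × 0.923732 = 11.3006
Value = £11.30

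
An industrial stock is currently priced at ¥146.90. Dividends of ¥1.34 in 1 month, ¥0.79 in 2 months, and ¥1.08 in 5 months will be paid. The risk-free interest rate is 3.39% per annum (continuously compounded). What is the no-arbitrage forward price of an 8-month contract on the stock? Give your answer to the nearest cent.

¥147.00

PV(dividends) I = 1.34·e^(−0.0339·1/12) + 0.79·e^(−0.0339·2/12) + 1.08·e^(−0.0339·5/12)
I = 1.3362 + 0.7855 + 1.0649 = 3.1866
F = (S − I)·e^(rT) = (146.90 − 3.1866) · e^(0.0339·8/12)
= 143.7134 · e^0.022600 = 143.7134 × 1.022857 = ¥147.00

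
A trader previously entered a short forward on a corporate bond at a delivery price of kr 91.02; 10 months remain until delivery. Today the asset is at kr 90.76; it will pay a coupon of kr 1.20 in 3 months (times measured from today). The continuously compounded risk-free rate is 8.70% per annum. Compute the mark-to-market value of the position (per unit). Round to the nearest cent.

-kr 4.93

PV(remaining coupons) I = 1.20·e^(−0.0870·3/12) = 1.1742
Current forward F = (S − I)·e^(rT) = (90.76 − 1.1742)·e^(0.0870·10/12) = 89.5858 × 1.075193 = 96.3220
Value (long) = (F − K)·e^(−rT) = (96.3220 − 91.02) × 0.930066 = 4.9312
Short position value = −(long value) = -kr 4.93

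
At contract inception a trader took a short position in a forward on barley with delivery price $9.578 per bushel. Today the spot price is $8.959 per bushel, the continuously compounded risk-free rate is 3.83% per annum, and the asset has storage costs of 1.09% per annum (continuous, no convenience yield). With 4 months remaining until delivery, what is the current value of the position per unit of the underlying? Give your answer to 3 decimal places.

Current fair forward for the remaining 4 months: F = S·e^((r + u)·T), (r + u) = 0.0383 + 0.0109 = 0.0492
F = 8.959 · e^(0.0492 × 4/12) = 8.959 × 1.016535 = 9.1071
Value of long forward = (F − K)·e^(−rT) = (9.1071 − 9.578) · e^(−0.0383·4/12)
= -0.4709 × 0.987314 = -0.465
Short position value = −(long value) = $0.465

$0.465 per bushel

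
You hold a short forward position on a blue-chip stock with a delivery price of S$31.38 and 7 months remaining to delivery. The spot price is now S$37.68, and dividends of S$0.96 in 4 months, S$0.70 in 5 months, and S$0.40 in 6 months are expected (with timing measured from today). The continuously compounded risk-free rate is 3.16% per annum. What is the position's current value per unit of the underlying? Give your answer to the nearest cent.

PV(remaining dividends) I = 0.96·e^(−0.0316·4/12) + 0.70·e^(−0.0316·5/12) + 0.40·e^(−0.0316·6/12) = 2.0345
Current forward F = (S − I)·e^(rT) = (37.68 − 2.0345)·e^(0.0316·7/12) = 35.6455 × 1.018604 = 36.3086
Value (long) = (F − K)·e^(−rT) = (36.3086 − 31.38) × 0.981736 = 4.8386
Short position value = −(long value) = -S$4.84

-S$4.84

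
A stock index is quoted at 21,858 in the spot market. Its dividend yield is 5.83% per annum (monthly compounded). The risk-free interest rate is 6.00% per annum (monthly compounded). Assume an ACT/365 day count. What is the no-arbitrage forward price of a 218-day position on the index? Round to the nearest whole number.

21,880

F = S · (1+r/12)^(12T) / (1+q/12)^(12T)
= 21858 × 1.036393 / 1.035346 = 21858 × 1.001011
F = 21,880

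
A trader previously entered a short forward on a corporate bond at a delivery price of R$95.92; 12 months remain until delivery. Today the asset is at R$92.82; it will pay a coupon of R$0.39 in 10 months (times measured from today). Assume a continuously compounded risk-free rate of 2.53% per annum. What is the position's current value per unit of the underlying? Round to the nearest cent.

R$1.09

PV(remaining coupons) I = 0.39·e^(−0.0253·10/12) = 0.3819
Current forward F = (S − I)·e^(rT) = (92.82 − 0.3819)·e^(0.0253·12/12) = 92.4381 × 1.025623 = 94.8066
Value (long) = (F − K)·e^(−rT) = (94.8066 − 95.92) × 0.975017 = -1.0856
Short position value = −(long value) = R$1.09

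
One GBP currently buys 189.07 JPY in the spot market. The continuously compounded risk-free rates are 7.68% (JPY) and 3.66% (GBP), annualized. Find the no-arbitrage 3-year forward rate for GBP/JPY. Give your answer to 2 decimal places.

213.30

F = S·e^((r_JPY − r_GBP)T) = 189.07 · e^((0.0768 − 0.0366) × 3)
= 189.07 · e^0.120600 = 189.07 × 1.128174
F = 213.30 JPY per GBP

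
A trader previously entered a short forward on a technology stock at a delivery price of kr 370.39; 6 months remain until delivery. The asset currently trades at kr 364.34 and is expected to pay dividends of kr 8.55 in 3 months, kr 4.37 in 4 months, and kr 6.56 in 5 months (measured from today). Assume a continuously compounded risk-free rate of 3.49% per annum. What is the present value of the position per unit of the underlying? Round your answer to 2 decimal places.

PV(remaining dividends) I = 8.55·e^(−0.0349·3/12) + 4.37·e^(−0.0349·4/12) + 6.56·e^(−0.0349·5/12) = 19.2605
Current forward F = (S − I)·e^(rT) = (364.34 − 19.2605)·e^(0.0349·6/12) = 345.0795 × 1.017603 = 351.1539
Value (long) = (F − K)·e^(−rT) = (351.1539 − 370.39) × 0.982701 = -18.9033
Short position value = −(long value) = kr 18.90

kr 18.90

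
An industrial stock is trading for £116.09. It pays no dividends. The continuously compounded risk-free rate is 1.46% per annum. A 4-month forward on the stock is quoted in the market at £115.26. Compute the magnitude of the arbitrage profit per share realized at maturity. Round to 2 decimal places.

Fair forward: F* = S·e^(carry·T), with carry = r = 0.0146
F* = 116.09 · e^(0.0146 × 4/12) = 116.09 · e^0.004867 = 116.09 × 1.004879 = £116.6564
Market £115.26 < fair £116.6564: forward underpriced → reverse cash-and-carry (short spot, go long the forward).
At maturity, profit = |F_mkt − F*| = |115.26 − 116.6564| = £1.40 per share

£1.40 per share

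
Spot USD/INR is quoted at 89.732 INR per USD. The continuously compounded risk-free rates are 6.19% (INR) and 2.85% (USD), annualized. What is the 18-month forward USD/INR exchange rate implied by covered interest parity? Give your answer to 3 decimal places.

F = S·e^((r_INR − r_USD)T) = 89.732 · e^((0.0619 − 0.0285) × 18/12)
= 89.732 · e^0.050100 = 89.732 × 1.051376
F = 94.342 INR per USD

94.342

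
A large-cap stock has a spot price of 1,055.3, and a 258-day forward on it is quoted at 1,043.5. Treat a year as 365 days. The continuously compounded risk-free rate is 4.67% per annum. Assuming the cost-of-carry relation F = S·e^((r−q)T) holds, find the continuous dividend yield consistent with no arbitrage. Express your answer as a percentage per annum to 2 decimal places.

From F = S·e^((r−q)T): (r − q) = ln(F/S)/T
ln(1043.5/1055.3) = ln(0.988818) = -0.011245
(r − q) = -0.011245 / (258/365) = -0.015909
q = r − ln(F/S)/T = 0.0467 + 0.015909 = 0.062609
q = 6.26%

6.26%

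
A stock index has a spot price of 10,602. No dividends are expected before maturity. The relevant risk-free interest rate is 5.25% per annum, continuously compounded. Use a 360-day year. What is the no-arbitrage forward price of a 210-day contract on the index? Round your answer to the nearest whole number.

10,932

F = S·e^(rT) = 10602 · e^(0.0525 × 210/360)
= 10602 · e^0.030625 = 10602 × 1.031099
F = 10,932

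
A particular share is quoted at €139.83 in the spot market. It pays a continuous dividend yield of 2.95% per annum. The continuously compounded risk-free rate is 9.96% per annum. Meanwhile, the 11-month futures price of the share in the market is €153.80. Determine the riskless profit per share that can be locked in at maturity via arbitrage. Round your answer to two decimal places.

Fair futures: F* = S·e^(carry·T), with carry = (r − q) = 0.0996 − 0.0295 = 0.0701
F* = 139.83 · e^(0.0701 × 11/12) = 139.83 · e^0.064258 = 139.83 × 1.066367 = €149.1101
Market €153.80 > fair €149.1101: forward overpriced → cash-and-carry (buy spot, short the forward).
At maturity, profit = |F_mkt − F*| = |153.80 − 149.1101| = €4.69 per share

€4.69 per share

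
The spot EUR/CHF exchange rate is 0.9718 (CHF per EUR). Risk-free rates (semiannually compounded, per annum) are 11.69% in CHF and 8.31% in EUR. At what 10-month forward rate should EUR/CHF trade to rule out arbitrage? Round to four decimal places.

0.9982

By covered interest parity, F = S · (1+r_CHF/2)^(2T) / (1+r_EUR/2)^(2T)
= 0.9718 × 1.099303 / 1.070205 = 0.9718 × 1.027189
F = 0.9982 CHF per EUR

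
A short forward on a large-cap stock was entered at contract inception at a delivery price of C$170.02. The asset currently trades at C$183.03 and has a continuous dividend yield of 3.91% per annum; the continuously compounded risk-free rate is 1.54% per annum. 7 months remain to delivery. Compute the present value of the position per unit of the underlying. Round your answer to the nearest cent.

-C$10.40

Current fair forward for the remaining 7 months: F = S·e^((r − q)·T), (r − q) = 0.0154 − 0.0391 = -0.0237
F = 183.03 · e^(-0.0237 × 7/12) = 183.03 × 0.986270 = 180.5170
Value of long forward = (F − K)·e^(−rT) = (180.5170 − 170.02) · e^(−0.0154·7/12)
= 10.4970 × 0.991057 = 10.40
Short position value = −(long value) = -C$10.40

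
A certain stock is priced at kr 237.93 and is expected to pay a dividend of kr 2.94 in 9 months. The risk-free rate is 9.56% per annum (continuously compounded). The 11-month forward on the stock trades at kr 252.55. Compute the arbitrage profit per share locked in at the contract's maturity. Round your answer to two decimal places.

kr 4.18 per share

PV(dividends) I = 2.94·e^(−0.0956·9/12) = 2.7366
Fair forward F* = (S − I)·e^(rT) = (237.93 − 2.7366)·e^0.087633 = 235.1934 × 1.091587 = 256.7341
Market kr 252.55 < fair 256.7341: forward underpriced → reverse cash-and-carry (short the stock, invest proceeds at r, pay the dividends, go long the forward).
Profit at T = |F_mkt − F*| = |252.55 − 256.7341| = kr 4.18 per share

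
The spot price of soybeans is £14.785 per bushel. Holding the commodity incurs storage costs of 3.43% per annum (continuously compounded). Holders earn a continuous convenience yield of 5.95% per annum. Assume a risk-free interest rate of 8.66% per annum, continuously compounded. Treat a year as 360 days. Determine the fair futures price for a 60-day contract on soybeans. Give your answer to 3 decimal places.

£14.937 per bushel

Net carry = r + u − y = 0.0866 + 0.0343 − 0.0595 = 0.0614
F = S·e^((r+u−y)T) = 14.785 · e^(0.0614 × 60/360) = 14.785 · e^0.010233
= 14.785 × 1.010286 = £14.937 per bushel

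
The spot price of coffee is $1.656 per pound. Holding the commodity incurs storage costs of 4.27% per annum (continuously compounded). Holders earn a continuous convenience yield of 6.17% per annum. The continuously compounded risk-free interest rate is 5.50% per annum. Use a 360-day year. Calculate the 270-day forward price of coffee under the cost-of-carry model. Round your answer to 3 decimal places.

Net carry = r + u − y = 0.0550 + 0.0427 − 0.0617 = 0.0360
F = S·e^((r+u−y)T) = 1.656 · e^(0.0360 × 270/360) = 1.656 · e^0.027000
= 1.656 × 1.027368 = $1.701 per pound

$1.701 per pound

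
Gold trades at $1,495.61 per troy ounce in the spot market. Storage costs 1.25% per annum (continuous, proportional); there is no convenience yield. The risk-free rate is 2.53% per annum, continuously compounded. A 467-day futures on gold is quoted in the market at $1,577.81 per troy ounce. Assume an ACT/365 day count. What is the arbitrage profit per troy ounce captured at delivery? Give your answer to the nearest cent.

Fair futures: F* = S·e^(carry·T), with carry = (r + u) = 0.0253 + 0.0125 = 0.0378
F* = 1495.61 · e^(0.0378 × 467/365) = 1495.61 · e^0.04836329 = 1495.61 × 1.04955188 = $1569.7203
Market $1577.81 > fair $1569.7203: forward overpriced → cash-and-carry (buy spot, short the forward).
At maturity, profit = |F_mkt − F*| = |1577.81 − 1569.7203| = $8.09 per troy ounce

$8.09 per troy ounce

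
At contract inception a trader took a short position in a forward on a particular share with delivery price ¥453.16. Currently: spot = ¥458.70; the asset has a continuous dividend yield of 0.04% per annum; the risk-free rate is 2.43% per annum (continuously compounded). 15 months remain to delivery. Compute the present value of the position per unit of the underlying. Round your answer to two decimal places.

-¥18.87

Current fair forward for the remaining 15 months: F = S·e^((r − q)·T), (r − q) = 0.0243 − 0.0004 = 0.0239
F = 458.70 · e^(0.0239 × 15/12) = 458.70 × 1.030326 = 472.6105
Value of long forward = (F − K)·e^(−rT) = (472.6105 − 453.16) · e^(−0.0243·15/12)
= 19.4505 × 0.970082 = 18.87
Short position value = −(long value) = -¥18.87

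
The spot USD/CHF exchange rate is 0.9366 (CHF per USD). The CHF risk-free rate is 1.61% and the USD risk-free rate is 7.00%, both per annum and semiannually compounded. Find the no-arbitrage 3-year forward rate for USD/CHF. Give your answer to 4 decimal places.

0.7995

By covered interest parity, F = S · (1+r_CHF/2)^(2T) / (1+r_USD/2)^(2T)
= 0.9366 × 1.049283 / 1.229255 = 0.9366 × 0.853593
F = 0.7995 CHF per USD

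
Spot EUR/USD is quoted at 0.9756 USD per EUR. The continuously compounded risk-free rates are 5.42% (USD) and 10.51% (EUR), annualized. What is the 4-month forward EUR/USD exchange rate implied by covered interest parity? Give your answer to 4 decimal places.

0.9592

F = S·e^((r_USD − r_EUR)T) = 0.9756 · e^((0.0542 − 0.1051) × 4/12)
= 0.9756 · e^-0.016967 = 0.9756 × 0.983176
F = 0.9592 USD per EUR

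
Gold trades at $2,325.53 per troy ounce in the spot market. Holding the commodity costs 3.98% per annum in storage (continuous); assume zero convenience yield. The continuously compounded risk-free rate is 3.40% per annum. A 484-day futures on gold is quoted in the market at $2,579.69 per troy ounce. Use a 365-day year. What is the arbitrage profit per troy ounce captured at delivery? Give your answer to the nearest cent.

Fair futures: F* = S·e^(carry·T), with carry = (r + u) = 0.0340 + 0.0398 = 0.0738
F* = 2325.53 · e^(0.0738 × 484/365) = 2325.53 · e^0.09786082 = 2325.53 × 1.10280929 = $2564.6161
Market $2579.69 > fair $2564.6161: forward overpriced → cash-and-carry (buy spot, short the forward).
At maturity, profit = |F_mkt − F*| = |2579.69 − 2564.6161| = $15.07 per troy ounce

$15.07 per troy ounce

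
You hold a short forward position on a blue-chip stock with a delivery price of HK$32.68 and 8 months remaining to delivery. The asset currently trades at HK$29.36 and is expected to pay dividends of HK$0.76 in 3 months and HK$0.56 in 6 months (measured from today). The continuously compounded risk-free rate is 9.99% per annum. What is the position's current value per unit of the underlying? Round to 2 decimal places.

HK$2.49

PV(remaining dividends) I = 0.76·e^(−0.0999·3/12) + 0.56·e^(−0.0999·6/12) = 1.2740
Current forward F = (S − I)·e^(rT) = (29.36 − 1.2740)·e^(0.0999·8/12) = 28.0860 × 1.068868 = 30.0202
Value (long) = (F − K)·e^(−rT) = (30.0202 − 32.68) × 0.935569 = -2.4884
Short position value = −(long value) = HK$2.49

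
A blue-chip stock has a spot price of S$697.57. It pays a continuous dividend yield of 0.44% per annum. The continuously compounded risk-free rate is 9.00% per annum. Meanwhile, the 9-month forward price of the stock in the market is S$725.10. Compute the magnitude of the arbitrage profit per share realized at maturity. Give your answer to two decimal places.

S$18.72 per share

Fair forward: F* = S·e^(carry·T), with carry = (r − q) = 0.0900 − 0.0044 = 0.0856
F* = 697.57 · e^(0.0856 × 9/12) = 697.57 · e^0.064200 = 697.57 × 1.066306 = S$743.8231
Market S$725.10 < fair S$743.8231: forward underpriced → reverse cash-and-carry (short spot, go long the forward).
At maturity, profit = |F_mkt − F*| = |725.10 − 743.8231| = S$18.72 per share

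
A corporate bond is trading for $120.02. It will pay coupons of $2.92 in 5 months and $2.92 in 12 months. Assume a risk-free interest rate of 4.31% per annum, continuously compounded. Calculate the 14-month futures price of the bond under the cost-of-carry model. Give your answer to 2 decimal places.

$120.25

PV(coupons) I = 2.92·e^(−0.0431·5/12) + 2.92·e^(−0.0431·12/12)
I = 2.8680 + 2.7968 = 5.6648
F = (S − I)·e^(rT) = (120.02 − 5.6648) · e^(0.0431·14/12)
= 114.3552 · e^0.050283 = 114.3552 × 1.051569 = $120.25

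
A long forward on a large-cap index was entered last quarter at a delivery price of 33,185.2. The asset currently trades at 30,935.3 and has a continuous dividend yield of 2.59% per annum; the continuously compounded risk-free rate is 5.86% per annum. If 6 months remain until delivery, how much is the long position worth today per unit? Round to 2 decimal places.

Current fair forward for the remaining 6 months: F = S·e^((r − q)·T), (r − q) = 0.0586 − 0.0259 = 0.0327
F = 30935.3 · e^(0.0327 × 6/12) = 30935.3 × 1.01648439 = 31445.2495
Value of long forward = (F − K)·e^(−rT) = (31445.2495 − 33185.2) · e^(−0.0586·6/12)
= -1739.9505 × 0.97112508 = -1689.71

-1689.71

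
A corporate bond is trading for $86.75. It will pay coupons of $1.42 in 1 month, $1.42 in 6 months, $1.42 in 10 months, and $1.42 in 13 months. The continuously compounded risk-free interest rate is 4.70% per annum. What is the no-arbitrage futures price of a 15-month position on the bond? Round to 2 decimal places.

$86.15

PV(coupons) I = 1.42·e^(−0.0470·1/12) + 1.42·e^(−0.0470·6/12) + 1.42·e^(−0.0470·10/12) + 1.42·e^(−0.0470·13/12)
I = 1.4144 + 1.3870 + 1.3655 + 1.3495 = 5.5164
F = (S − I)·e^(rT) = (86.75 − 5.5164) · e^(0.0470·15/12)
= 81.2336 · e^0.058750 = 81.2336 × 1.060510 = $86.15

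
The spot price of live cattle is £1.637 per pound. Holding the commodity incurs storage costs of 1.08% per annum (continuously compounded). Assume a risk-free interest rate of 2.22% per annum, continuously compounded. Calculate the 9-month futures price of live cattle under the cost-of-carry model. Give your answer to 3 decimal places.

Net carry = r + u − y = 0.0222 + 0.0108 − 0.0000 = 0.0330
F = S·e^((r+u−y)T) = 1.637 · e^(0.0330 × 9/12) = 1.637 · e^0.024750
= 1.637 × 1.025059 = £1.678 per pound

£1.678 per pound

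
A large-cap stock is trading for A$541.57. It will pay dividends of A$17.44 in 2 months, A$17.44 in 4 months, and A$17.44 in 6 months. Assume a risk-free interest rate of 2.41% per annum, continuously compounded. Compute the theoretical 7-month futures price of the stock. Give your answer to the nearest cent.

PV(dividends) I = 17.44·e^(−0.0241·2/12) + 17.44·e^(−0.0241·4/12) + 17.44·e^(−0.0241·6/12)
I = 17.3701 + 17.3005 + 17.2311 = 51.9017
F = (S − I)·e^(rT) = (541.57 − 51.9017) · e^(0.0241·7/12)
= 489.6683 · e^0.014058 = 489.6683 × 1.014157 = A$496.60

A$496.60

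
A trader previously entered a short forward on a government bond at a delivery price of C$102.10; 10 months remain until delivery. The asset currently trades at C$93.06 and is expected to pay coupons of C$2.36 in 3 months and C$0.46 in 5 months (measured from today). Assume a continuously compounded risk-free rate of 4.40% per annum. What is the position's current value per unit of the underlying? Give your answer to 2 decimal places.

C$8.15

PV(remaining coupons) I = 2.36·e^(−0.0440·3/12) + 0.46·e^(−0.0440·5/12) = 2.7858
Current forward F = (S − I)·e^(rT) = (93.06 − 2.7858)·e^(0.0440·10/12) = 90.2742 × 1.037347 = 93.6457
Value (long) = (F − K)·e^(−rT) = (93.6457 − 102.10) × 0.963997 = -8.1499
Short position value = −(long value) = C$8.15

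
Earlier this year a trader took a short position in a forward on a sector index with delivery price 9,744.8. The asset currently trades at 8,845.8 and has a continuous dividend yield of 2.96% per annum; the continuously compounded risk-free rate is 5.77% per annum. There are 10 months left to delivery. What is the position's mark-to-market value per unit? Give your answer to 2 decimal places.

657.05

Current fair forward for the remaining 10 months: F = S·e^((r − q)·T), (r − q) = 0.0577 − 0.0296 = 0.0281
F = 8845.8 · e^(0.0281 × 10/12) = 8845.8 × 1.02369299 = 9055.3835
Value of long forward = (F − K)·e^(−rT) = (9055.3835 − 9744.8) · e^(−0.0577·10/12)
= -689.4165 × 0.95305436 = -657.05
Short position value = −(long value) = 657.05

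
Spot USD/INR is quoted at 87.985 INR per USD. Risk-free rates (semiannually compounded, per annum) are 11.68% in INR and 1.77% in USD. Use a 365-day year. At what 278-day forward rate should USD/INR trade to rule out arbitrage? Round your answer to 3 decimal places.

94.652

By covered interest parity, F = S · (1+r_INR/2)^(2T) / (1+r_USD/2)^(2T)
= 87.985 × 1.090307 / 1.013512 = 87.985 × 1.075771
F = 94.652 INR per USD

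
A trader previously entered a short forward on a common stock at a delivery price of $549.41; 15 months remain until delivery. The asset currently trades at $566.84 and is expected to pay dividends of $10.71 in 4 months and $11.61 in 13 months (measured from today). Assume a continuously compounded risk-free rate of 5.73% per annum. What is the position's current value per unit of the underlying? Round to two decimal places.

-$33.99

PV(remaining dividends) I = 10.71·e^(−0.0573·4/12) + 11.61·e^(−0.0573·13/12) = 21.4186
Current forward F = (S − I)·e^(rT) = (566.84 − 21.4186)·e^(0.0573·15/12) = 545.4214 × 1.074252 = 585.9200
Value (long) = (F − K)·e^(−rT) = (585.9200 − 549.41) × 0.930880 = 33.9864
Short position value = −(long value) = -$33.99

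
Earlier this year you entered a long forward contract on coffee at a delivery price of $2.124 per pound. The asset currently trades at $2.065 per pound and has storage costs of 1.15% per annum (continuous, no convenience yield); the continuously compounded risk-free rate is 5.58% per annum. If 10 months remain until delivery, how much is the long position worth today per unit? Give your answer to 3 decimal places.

$0.057 per pound

Current fair forward for the remaining 10 months: F = S·e^((r + u)·T), (r + u) = 0.0558 + 0.0115 = 0.0673
F = 2.065 · e^(0.0673 × 10/12) = 2.065 × 1.057686 = 2.1841
Value of long forward = (F − K)·e^(−rT) = (2.1841 − 2.124) · e^(−0.0558·10/12)
= 0.0601 × 0.954565 = 0.057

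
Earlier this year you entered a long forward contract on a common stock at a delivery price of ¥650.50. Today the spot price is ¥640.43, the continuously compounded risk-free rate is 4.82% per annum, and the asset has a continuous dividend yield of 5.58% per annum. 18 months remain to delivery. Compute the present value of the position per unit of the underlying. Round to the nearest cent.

Current fair forward for the remaining 18 months: F = S·e^((r − q)·T), (r − q) = 0.0482 − 0.0558 = -0.0076
F = 640.43 · e^(-0.0076 × 18/12) = 640.43 × 0.988665 = 633.1707
Value of long forward = (F − K)·e^(−rT) = (633.1707 − 650.50) · e^(−0.0482·18/12)
= -17.3293 × 0.930252 = -16.12

-¥16.12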